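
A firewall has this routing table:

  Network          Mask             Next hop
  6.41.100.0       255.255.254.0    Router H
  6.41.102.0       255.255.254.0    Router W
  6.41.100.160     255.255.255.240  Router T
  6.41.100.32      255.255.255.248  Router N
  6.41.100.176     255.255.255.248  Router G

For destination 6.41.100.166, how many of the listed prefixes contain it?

2

Prefixes containing 6.41.100.166:
  6.41.100.0/23 (6.41.100.0 - 6.41.101.255)
  6.41.100.160/28 (6.41.100.160 - 6.41.100.175)
Total matching entries: 2.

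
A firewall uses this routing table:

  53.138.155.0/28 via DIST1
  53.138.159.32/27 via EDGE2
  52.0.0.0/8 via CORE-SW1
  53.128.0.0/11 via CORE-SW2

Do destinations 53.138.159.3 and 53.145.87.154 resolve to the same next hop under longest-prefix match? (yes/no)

53.138.159.3: longest match 53.128.0.0/11 -> CORE-SW2
53.145.87.154: longest match 53.128.0.0/11 -> CORE-SW2

yes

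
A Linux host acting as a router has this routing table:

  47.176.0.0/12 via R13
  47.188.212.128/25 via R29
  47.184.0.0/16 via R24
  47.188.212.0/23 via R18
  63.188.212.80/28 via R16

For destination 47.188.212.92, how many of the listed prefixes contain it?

Prefixes containing 47.188.212.92:
  47.176.0.0/12 (47.176.0.0 - 47.191.255.255)
  47.188.212.0/23 (47.188.212.0 - 47.188.213.255)
Total matching entries: 2.

2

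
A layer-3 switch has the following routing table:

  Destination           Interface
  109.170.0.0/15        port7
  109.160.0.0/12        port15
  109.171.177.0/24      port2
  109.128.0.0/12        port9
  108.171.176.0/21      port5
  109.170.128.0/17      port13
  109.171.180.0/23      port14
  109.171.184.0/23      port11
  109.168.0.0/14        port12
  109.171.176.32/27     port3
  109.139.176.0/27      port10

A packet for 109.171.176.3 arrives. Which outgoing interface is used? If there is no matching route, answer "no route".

Routes whose prefix contains 109.171.176.3:
  109.160.0.0/12 (109.160.0.0 - 109.175.255.255) -> port15
  109.168.0.0/14 (109.168.0.0 - 109.171.255.255) -> port12
  109.170.0.0/15 (109.170.0.0 - 109.171.255.255) -> port7
More-specific entries that do NOT match:
  109.171.176.32/27 (109.171.176.32 - 109.171.176.63) does not contain 109.171.176.3
  109.139.176.0/27 (109.139.176.0 - 109.139.176.31) does not contain 109.171.176.3
  109.171.177.0/24 (109.171.177.0 - 109.171.177.255) does not contain 109.171.176.3
  109.171.180.0/23 (109.171.180.0 - 109.171.181.255) does not contain 109.171.176.3
  109.171.184.0/23 (109.171.184.0 - 109.171.185.255) does not contain 109.171.176.3
  108.171.176.0/21 (108.171.176.0 - 108.171.183.255) does not contain 109.171.176.3
  109.170.128.0/17 (109.170.128.0 - 109.170.255.255) does not contain 109.171.176.3
Longest matching prefix is /15 -> interface port7.

port7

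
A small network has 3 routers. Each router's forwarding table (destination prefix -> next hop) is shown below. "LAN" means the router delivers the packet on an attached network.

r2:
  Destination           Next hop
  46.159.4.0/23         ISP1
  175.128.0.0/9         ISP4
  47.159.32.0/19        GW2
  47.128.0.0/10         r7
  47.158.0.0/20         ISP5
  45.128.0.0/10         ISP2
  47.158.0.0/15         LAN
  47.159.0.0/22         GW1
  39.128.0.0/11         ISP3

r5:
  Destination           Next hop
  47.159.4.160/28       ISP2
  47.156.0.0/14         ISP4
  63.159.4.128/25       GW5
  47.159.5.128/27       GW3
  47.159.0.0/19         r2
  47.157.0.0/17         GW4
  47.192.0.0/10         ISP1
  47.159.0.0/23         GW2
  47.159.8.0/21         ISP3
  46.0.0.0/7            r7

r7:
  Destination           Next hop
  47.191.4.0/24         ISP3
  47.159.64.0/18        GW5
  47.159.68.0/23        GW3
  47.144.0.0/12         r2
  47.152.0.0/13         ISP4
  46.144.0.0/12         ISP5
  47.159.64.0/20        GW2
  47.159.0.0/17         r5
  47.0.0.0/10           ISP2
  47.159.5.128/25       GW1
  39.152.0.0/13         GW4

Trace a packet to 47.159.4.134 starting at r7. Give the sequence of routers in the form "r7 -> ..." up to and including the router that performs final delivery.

r7 -> r5 -> r2

At r7: longest match for 47.159.4.134 is 47.159.0.0/17 -> r5
At r5: longest match for 47.159.4.134 is 47.159.0.0/19 -> r2
At r2: longest match for 47.159.4.134 is 47.158.0.0/15 -> LAN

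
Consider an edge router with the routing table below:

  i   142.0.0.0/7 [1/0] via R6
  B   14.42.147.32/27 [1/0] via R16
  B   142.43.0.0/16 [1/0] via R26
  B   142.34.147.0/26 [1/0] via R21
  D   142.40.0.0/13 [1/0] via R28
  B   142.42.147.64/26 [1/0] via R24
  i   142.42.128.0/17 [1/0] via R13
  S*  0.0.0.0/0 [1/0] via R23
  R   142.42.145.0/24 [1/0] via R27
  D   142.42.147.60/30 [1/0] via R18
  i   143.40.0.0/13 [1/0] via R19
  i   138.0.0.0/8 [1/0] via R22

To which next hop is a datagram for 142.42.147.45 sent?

R13

Routes whose prefix contains 142.42.147.45:
  0.0.0.0/0 (default, matches everything) -> R23
  142.0.0.0/7 (142.0.0.0 - 143.255.255.255) -> R6
  142.40.0.0/13 (142.40.0.0 - 142.47.255.255) -> R28
  142.42.128.0/17 (142.42.128.0 - 142.42.255.255) -> R13
More-specific entries that do NOT match:
  142.42.147.60/30 (142.42.147.60 - 142.42.147.63) does not contain 142.42.147.45
  14.42.147.32/27 (14.42.147.32 - 14.42.147.63) does not contain 142.42.147.45
  142.34.147.0/26 (142.34.147.0 - 142.34.147.63) does not contain 142.42.147.45
  142.42.147.64/26 (142.42.147.64 - 142.42.147.127) does not contain 142.42.147.45
  142.42.145.0/24 (142.42.145.0 - 142.42.145.255) does not contain 142.42.147.45
Longest matching prefix is /17 -> next hop R13.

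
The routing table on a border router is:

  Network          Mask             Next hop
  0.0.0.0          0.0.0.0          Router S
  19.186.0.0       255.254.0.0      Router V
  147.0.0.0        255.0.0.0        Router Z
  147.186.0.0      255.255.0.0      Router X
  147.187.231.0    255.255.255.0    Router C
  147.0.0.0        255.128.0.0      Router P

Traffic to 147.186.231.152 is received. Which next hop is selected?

Router X

Routes whose prefix contains 147.186.231.152:
  0.0.0.0/0 (default, matches everything) -> Router S
  147.0.0.0/8 (147.0.0.0 - 147.255.255.255) -> Router Z
  147.186.0.0/16 (147.186.0.0 - 147.186.255.255) -> Router X
More-specific entries that do NOT match:
  147.187.231.0/24 (147.187.231.0 - 147.187.231.255) does not contain 147.186.231.152
Longest matching prefix is /16 -> next hop Router X.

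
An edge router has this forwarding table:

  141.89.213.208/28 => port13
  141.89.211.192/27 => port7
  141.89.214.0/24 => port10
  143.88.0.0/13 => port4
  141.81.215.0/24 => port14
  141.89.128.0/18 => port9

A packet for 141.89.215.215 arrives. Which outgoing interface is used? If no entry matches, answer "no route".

No entry's prefix contains 141.89.215.215; there is no default route.

no route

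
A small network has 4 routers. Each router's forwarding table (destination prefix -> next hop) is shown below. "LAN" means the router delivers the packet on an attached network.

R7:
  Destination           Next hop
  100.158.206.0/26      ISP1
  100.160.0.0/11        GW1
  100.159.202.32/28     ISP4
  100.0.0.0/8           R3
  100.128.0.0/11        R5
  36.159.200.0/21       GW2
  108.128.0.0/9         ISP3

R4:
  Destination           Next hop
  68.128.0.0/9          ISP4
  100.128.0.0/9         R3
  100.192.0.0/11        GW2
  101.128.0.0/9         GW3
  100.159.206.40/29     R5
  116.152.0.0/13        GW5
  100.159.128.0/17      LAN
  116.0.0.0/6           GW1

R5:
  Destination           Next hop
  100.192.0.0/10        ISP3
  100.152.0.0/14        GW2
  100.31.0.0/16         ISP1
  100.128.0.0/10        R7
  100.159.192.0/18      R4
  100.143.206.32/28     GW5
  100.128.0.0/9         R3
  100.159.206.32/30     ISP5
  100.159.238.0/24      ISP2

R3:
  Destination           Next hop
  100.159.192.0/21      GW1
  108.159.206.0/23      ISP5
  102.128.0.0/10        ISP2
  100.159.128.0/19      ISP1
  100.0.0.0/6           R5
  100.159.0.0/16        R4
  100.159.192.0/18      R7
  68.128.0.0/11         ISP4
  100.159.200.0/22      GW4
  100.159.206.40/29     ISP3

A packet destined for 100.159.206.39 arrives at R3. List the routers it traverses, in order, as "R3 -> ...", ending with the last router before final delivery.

At R3: longest match for 100.159.206.39 is 100.159.192.0/18 -> R7
At R7: longest match for 100.159.206.39 is 100.128.0.0/11 -> R5
At R5: longest match for 100.159.206.39 is 100.159.192.0/18 -> R4
At R4: longest match for 100.159.206.39 is 100.159.128.0/17 -> LAN

R3 -> R7 -> R5 -> R4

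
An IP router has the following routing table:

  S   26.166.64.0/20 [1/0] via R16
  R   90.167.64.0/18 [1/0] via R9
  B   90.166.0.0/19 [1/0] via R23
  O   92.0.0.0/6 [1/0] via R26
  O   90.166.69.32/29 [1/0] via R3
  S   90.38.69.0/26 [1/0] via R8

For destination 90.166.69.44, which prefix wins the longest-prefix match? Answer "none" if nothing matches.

none

90.166.69.44 is outside every listed prefix and there is no default route.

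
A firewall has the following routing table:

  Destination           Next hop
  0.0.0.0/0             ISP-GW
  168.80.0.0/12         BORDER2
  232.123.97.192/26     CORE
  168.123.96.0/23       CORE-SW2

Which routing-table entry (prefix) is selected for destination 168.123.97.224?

Entries matching 168.123.97.224:
  0.0.0.0/0 (default, matches everything)
  168.123.96.0/23 (168.123.96.0 - 168.123.97.255)
Most specific is 168.123.96.0/23.

168.123.96.0/23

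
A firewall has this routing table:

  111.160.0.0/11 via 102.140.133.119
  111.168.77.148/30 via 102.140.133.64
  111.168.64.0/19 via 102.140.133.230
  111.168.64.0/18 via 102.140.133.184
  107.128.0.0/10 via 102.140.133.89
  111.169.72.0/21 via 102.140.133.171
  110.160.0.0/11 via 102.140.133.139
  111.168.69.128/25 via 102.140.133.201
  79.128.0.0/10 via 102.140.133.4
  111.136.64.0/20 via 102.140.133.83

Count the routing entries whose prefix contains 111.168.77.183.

3

Prefixes containing 111.168.77.183:
  111.160.0.0/11 (111.160.0.0 - 111.191.255.255)
  111.168.64.0/18 (111.168.64.0 - 111.168.127.255)
  111.168.64.0/19 (111.168.64.0 - 111.168.95.255)
Total matching entries: 3.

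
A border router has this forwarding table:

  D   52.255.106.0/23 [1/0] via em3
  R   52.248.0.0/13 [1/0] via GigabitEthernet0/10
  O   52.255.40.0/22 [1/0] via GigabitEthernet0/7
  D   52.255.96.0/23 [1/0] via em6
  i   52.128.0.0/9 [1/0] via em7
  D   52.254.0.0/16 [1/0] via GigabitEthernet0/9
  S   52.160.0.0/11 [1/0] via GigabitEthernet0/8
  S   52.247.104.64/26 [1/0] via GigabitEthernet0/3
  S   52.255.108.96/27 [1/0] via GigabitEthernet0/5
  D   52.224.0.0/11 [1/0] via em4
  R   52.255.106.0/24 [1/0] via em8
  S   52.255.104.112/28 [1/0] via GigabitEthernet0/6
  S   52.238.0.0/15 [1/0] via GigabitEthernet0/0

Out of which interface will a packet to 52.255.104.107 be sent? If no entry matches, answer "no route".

GigabitEthernet0/10

Routes whose prefix contains 52.255.104.107:
  52.128.0.0/9 (52.128.0.0 - 52.255.255.255) -> em7
  52.224.0.0/11 (52.224.0.0 - 52.255.255.255) -> em4
  52.248.0.0/13 (52.248.0.0 - 52.255.255.255) -> GigabitEthernet0/10
More-specific entries that do NOT match:
  52.255.104.112/28 (52.255.104.112 - 52.255.104.127) does not contain 52.255.104.107
  52.255.108.96/27 (52.255.108.96 - 52.255.108.127) does not contain 52.255.104.107
  52.247.104.64/26 (52.247.104.64 - 52.247.104.127) does not contain 52.255.104.107
  52.255.106.0/24 (52.255.106.0 - 52.255.106.255) does not contain 52.255.104.107
  52.255.106.0/23 (52.255.106.0 - 52.255.107.255) does not contain 52.255.104.107
  52.255.96.0/23 (52.255.96.0 - 52.255.97.255) does not contain 52.255.104.107
  52.255.40.0/22 (52.255.40.0 - 52.255.43.255) does not contain 52.255.104.107
  52.254.0.0/16 (52.254.0.0 - 52.254.255.255) does not contain 52.255.104.107
  52.238.0.0/15 (52.238.0.0 - 52.239.255.255) does not contain 52.255.104.107
Longest matching prefix is /13 -> interface GigabitEthernet0/10.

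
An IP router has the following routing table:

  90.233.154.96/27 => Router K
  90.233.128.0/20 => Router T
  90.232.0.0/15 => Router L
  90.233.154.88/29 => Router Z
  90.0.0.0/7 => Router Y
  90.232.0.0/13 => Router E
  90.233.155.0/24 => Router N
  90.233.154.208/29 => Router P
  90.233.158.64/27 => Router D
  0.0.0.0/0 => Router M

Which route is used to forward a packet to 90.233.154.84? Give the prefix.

Entries matching 90.233.154.84:
  0.0.0.0/0 (default, matches everything)
  90.0.0.0/7 (90.0.0.0 - 91.255.255.255)
  90.232.0.0/13 (90.232.0.0 - 90.239.255.255)
  90.232.0.0/15 (90.232.0.0 - 90.233.255.255)
Most specific is 90.232.0.0/15.

90.232.0.0/15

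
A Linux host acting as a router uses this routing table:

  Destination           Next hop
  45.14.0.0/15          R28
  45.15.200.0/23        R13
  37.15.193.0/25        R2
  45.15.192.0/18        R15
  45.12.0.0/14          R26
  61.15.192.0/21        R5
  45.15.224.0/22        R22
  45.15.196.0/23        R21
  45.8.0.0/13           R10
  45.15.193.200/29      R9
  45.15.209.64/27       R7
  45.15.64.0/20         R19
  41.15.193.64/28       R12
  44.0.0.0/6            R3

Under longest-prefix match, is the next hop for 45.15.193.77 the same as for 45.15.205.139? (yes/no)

45.15.193.77: longest match 45.15.192.0/18 -> R15
45.15.205.139: longest match 45.15.192.0/18 -> R15

yes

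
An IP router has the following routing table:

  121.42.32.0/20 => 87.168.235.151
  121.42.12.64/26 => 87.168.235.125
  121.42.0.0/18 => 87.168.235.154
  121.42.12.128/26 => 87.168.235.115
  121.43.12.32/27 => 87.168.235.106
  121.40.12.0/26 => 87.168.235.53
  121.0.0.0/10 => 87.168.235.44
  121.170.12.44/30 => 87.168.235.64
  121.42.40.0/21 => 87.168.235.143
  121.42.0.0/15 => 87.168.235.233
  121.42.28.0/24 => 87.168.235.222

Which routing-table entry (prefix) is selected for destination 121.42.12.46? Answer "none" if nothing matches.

121.42.0.0/18

Entries matching 121.42.12.46:
  121.0.0.0/10 (121.0.0.0 - 121.63.255.255)
  121.42.0.0/15 (121.42.0.0 - 121.43.255.255)
  121.42.0.0/18 (121.42.0.0 - 121.42.63.255)
Most specific is 121.42.0.0/18.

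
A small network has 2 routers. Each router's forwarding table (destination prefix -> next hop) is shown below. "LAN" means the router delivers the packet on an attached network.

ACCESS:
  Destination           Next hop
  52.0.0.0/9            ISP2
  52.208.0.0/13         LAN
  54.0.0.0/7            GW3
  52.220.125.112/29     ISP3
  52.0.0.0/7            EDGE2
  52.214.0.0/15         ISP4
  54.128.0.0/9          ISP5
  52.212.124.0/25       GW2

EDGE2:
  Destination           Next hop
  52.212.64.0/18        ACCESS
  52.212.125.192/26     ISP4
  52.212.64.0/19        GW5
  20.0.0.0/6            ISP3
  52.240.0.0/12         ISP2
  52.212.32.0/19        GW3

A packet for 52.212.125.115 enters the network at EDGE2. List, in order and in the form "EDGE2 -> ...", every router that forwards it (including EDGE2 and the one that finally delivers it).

At EDGE2: longest match for 52.212.125.115 is 52.212.64.0/18 -> ACCESS
At ACCESS: longest match for 52.212.125.115 is 52.208.0.0/13 -> LAN

EDGE2 -> ACCESS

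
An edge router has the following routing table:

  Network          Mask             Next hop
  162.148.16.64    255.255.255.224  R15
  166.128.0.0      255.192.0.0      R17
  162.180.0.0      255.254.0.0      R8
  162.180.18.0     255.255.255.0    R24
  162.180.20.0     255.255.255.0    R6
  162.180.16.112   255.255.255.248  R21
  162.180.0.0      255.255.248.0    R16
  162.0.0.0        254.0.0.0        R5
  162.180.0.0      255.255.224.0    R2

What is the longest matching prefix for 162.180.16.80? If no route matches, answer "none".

Entries matching 162.180.16.80:
  162.0.0.0/7 (162.0.0.0 - 163.255.255.255)
  162.180.0.0/15 (162.180.0.0 - 162.181.255.255)
  162.180.0.0/19 (162.180.0.0 - 162.180.31.255)
Most specific is 162.180.0.0/19.

162.180.0.0/19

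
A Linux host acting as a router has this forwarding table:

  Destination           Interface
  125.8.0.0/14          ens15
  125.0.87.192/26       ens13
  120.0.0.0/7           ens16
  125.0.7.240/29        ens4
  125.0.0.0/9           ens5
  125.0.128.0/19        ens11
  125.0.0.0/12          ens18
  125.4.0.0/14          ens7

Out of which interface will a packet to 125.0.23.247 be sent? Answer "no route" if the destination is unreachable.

ens18

Routes whose prefix contains 125.0.23.247:
  125.0.0.0/9 (125.0.0.0 - 125.127.255.255) -> ens5
  125.0.0.0/12 (125.0.0.0 - 125.15.255.255) -> ens18
More-specific entries that do NOT match:
  125.0.7.240/29 (125.0.7.240 - 125.0.7.247) does not contain 125.0.23.247
  125.0.87.192/26 (125.0.87.192 - 125.0.87.255) does not contain 125.0.23.247
  125.0.128.0/19 (125.0.128.0 - 125.0.159.255) does not contain 125.0.23.247
  125.8.0.0/14 (125.8.0.0 - 125.11.255.255) does not contain 125.0.23.247
  125.4.0.0/14 (125.4.0.0 - 125.7.255.255) does not contain 125.0.23.247
Longest matching prefix is /12 -> interface ens18.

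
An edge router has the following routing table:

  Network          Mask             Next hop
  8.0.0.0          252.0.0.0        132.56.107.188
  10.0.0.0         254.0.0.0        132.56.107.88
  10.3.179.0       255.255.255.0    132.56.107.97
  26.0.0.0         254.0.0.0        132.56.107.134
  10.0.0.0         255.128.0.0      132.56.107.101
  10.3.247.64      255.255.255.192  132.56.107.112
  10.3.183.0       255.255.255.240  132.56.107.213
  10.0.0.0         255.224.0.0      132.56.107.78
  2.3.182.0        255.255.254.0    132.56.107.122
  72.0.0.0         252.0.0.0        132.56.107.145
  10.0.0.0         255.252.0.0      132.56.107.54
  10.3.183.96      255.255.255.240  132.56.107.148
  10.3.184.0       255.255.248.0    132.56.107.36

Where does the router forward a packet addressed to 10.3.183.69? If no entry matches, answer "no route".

132.56.107.54

Routes whose prefix contains 10.3.183.69:
  8.0.0.0/6 (8.0.0.0 - 11.255.255.255) -> 132.56.107.188
  10.0.0.0/7 (10.0.0.0 - 11.255.255.255) -> 132.56.107.88
  10.0.0.0/9 (10.0.0.0 - 10.127.255.255) -> 132.56.107.101
  10.0.0.0/11 (10.0.0.0 - 10.31.255.255) -> 132.56.107.78
  10.0.0.0/14 (10.0.0.0 - 10.3.255.255) -> 132.56.107.54
More-specific entries that do NOT match:
  10.3.183.0/28 (10.3.183.0 - 10.3.183.15) does not contain 10.3.183.69
  10.3.183.96/28 (10.3.183.96 - 10.3.183.111) does not contain 10.3.183.69
  10.3.247.64/26 (10.3.247.64 - 10.3.247.127) does not contain 10.3.183.69
  10.3.179.0/24 (10.3.179.0 - 10.3.179.255) does not contain 10.3.183.69
  2.3.182.0/23 (2.3.182.0 - 2.3.183.255) does not contain 10.3.183.69
  10.3.184.0/21 (10.3.184.0 - 10.3.191.255) does not contain 10.3.183.69
Longest matching prefix is /14 -> next hop 132.56.107.54.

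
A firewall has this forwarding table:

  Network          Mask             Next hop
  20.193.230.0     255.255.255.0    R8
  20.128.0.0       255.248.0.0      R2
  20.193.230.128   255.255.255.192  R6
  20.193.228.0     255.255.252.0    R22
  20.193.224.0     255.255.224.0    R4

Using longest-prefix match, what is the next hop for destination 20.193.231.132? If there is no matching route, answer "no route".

R22

Routes whose prefix contains 20.193.231.132:
  20.193.224.0/19 (20.193.224.0 - 20.193.255.255) -> R4
  20.193.228.0/22 (20.193.228.0 - 20.193.231.255) -> R22
More-specific entries that do NOT match:
  20.193.230.128/26 (20.193.230.128 - 20.193.230.191) does not contain 20.193.231.132
  20.193.230.0/24 (20.193.230.0 - 20.193.230.255) does not contain 20.193.231.132
Longest matching prefix is /22 -> next hop R22.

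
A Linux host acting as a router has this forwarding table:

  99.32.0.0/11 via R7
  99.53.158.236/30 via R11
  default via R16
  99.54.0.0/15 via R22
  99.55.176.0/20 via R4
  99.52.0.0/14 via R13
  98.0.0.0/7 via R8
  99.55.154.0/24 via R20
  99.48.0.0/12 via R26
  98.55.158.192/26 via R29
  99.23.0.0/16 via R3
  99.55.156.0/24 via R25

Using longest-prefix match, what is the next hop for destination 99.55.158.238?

R22

Routes whose prefix contains 99.55.158.238:
  0.0.0.0/0 (default, matches everything) -> R16
  98.0.0.0/7 (98.0.0.0 - 99.255.255.255) -> R8
  99.32.0.0/11 (99.32.0.0 - 99.63.255.255) -> R7
  99.48.0.0/12 (99.48.0.0 - 99.63.255.255) -> R26
  99.52.0.0/14 (99.52.0.0 - 99.55.255.255) -> R13
  99.54.0.0/15 (99.54.0.0 - 99.55.255.255) -> R22
More-specific entries that do NOT match:
  99.53.158.236/30 (99.53.158.236 - 99.53.158.239) does not contain 99.55.158.238
  98.55.158.192/26 (98.55.158.192 - 98.55.158.255) does not contain 99.55.158.238
  99.55.154.0/24 (99.55.154.0 - 99.55.154.255) does not contain 99.55.158.238
  99.55.156.0/24 (99.55.156.0 - 99.55.156.255) does not contain 99.55.158.238
  99.55.176.0/20 (99.55.176.0 - 99.55.191.255) does not contain 99.55.158.238
  99.23.0.0/16 (99.23.0.0 - 99.23.255.255) does not contain 99.55.158.238
Longest matching prefix is /15 -> next hop R22.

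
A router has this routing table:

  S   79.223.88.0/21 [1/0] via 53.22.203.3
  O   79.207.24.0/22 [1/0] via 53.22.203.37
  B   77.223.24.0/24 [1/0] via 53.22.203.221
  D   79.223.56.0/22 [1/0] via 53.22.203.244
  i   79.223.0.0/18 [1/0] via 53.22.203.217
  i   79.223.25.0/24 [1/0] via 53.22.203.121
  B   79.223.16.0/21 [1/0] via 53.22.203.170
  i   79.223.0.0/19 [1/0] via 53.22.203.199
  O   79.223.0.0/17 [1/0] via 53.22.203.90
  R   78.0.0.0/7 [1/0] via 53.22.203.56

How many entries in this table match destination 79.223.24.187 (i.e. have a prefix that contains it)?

Prefixes containing 79.223.24.187:
  78.0.0.0/7 (78.0.0.0 - 79.255.255.255)
  79.223.0.0/17 (79.223.0.0 - 79.223.127.255)
  79.223.0.0/18 (79.223.0.0 - 79.223.63.255)
  79.223.0.0/19 (79.223.0.0 - 79.223.31.255)
Total matching entries: 4.

4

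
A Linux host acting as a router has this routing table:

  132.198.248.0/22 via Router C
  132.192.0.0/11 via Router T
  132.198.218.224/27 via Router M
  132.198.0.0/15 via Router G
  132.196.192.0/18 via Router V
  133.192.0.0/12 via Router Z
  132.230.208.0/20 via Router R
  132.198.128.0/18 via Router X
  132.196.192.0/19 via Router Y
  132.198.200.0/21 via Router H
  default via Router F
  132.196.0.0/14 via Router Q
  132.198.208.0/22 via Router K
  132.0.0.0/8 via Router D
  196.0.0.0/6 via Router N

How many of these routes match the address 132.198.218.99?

5

Prefixes containing 132.198.218.99:
  0.0.0.0/0 (default, matches everything)
  132.0.0.0/8 (132.0.0.0 - 132.255.255.255)
  132.192.0.0/11 (132.192.0.0 - 132.223.255.255)
  132.196.0.0/14 (132.196.0.0 - 132.199.255.255)
  132.198.0.0/15 (132.198.0.0 - 132.199.255.255)
Total matching entries: 5.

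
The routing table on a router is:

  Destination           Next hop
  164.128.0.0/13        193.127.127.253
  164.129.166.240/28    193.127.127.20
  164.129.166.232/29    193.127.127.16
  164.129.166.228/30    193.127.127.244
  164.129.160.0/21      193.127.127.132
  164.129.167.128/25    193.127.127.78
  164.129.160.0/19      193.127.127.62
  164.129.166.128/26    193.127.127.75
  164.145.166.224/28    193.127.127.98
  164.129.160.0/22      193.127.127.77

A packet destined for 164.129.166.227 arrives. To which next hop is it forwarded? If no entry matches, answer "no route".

193.127.127.132

Routes whose prefix contains 164.129.166.227:
  164.128.0.0/13 (164.128.0.0 - 164.135.255.255) -> 193.127.127.253
  164.129.160.0/19 (164.129.160.0 - 164.129.191.255) -> 193.127.127.62
  164.129.160.0/21 (164.129.160.0 - 164.129.167.255) -> 193.127.127.132
More-specific entries that do NOT match:
  164.129.166.228/30 (164.129.166.228 - 164.129.166.231) does not contain 164.129.166.227
  164.129.166.232/29 (164.129.166.232 - 164.129.166.239) does not contain 164.129.166.227
  164.129.166.240/28 (164.129.166.240 - 164.129.166.255) does not contain 164.129.166.227
  164.145.166.224/28 (164.145.166.224 - 164.145.166.239) does not contain 164.129.166.227
  164.129.166.128/26 (164.129.166.128 - 164.129.166.191) does not contain 164.129.166.227
  164.129.167.128/25 (164.129.167.128 - 164.129.167.255) does not contain 164.129.166.227
  164.129.160.0/22 (164.129.160.0 - 164.129.163.255) does not contain 164.129.166.227
Longest matching prefix is /21 -> next hop 193.127.127.132.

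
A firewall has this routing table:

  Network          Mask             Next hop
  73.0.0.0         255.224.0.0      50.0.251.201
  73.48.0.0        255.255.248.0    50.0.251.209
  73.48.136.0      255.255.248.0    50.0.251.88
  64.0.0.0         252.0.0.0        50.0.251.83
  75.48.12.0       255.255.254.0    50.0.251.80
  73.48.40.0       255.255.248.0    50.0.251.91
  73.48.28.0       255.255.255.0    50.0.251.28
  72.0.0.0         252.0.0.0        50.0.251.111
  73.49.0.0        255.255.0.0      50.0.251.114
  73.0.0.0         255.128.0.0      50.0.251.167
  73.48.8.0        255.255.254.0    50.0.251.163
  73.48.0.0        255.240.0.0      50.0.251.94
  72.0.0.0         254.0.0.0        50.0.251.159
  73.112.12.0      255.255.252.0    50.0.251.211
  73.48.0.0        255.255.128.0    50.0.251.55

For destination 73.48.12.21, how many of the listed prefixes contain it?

Prefixes containing 73.48.12.21:
  72.0.0.0/6 (72.0.0.0 - 75.255.255.255)
  72.0.0.0/7 (72.0.0.0 - 73.255.255.255)
  73.0.0.0/9 (73.0.0.0 - 73.127.255.255)
  73.48.0.0/12 (73.48.0.0 - 73.63.255.255)
  73.48.0.0/17 (73.48.0.0 - 73.48.127.255)
Total matching entries: 5.

5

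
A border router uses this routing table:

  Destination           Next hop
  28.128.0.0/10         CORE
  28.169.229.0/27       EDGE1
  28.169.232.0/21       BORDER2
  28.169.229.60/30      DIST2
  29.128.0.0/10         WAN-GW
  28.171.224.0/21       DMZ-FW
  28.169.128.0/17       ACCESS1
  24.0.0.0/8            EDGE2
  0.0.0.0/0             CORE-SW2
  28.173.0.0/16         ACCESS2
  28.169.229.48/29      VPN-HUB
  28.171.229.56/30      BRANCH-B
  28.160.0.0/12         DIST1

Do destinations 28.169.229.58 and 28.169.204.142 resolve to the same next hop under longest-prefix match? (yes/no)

28.169.229.58: longest match 28.169.128.0/17 -> ACCESS1
28.169.204.142: longest match 28.169.128.0/17 -> ACCESS1

yes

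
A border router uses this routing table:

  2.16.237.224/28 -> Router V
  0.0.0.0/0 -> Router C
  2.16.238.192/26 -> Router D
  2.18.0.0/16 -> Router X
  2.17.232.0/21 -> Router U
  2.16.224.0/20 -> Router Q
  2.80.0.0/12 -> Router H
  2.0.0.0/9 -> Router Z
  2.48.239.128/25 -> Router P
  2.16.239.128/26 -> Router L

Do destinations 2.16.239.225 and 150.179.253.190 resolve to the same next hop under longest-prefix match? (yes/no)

2.16.239.225: longest match 2.16.224.0/20 -> Router Q
150.179.253.190: longest match 0.0.0.0/0 -> Router C

no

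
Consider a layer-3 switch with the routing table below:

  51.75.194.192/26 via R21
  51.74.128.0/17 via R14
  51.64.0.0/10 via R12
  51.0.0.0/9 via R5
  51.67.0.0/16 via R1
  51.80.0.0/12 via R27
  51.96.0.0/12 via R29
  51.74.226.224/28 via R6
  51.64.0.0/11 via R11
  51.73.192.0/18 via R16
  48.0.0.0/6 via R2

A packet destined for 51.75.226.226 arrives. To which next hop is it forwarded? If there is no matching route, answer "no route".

R11

Routes whose prefix contains 51.75.226.226:
  48.0.0.0/6 (48.0.0.0 - 51.255.255.255) -> R2
  51.0.0.0/9 (51.0.0.0 - 51.127.255.255) -> R5
  51.64.0.0/10 (51.64.0.0 - 51.127.255.255) -> R12
  51.64.0.0/11 (51.64.0.0 - 51.95.255.255) -> R11
More-specific entries that do NOT match:
  51.74.226.224/28 (51.74.226.224 - 51.74.226.239) does not contain 51.75.226.226
  51.75.194.192/26 (51.75.194.192 - 51.75.194.255) does not contain 51.75.226.226
  51.73.192.0/18 (51.73.192.0 - 51.73.255.255) does not contain 51.75.226.226
  51.74.128.0/17 (51.74.128.0 - 51.74.255.255) does not contain 51.75.226.226
  51.67.0.0/16 (51.67.0.0 - 51.67.255.255) does not contain 51.75.226.226
  51.80.0.0/12 (51.80.0.0 - 51.95.255.255) does not contain 51.75.226.226
  51.96.0.0/12 (51.96.0.0 - 51.111.255.255) does not contain 51.75.226.226
Longest matching prefix is /11 -> next hop R11.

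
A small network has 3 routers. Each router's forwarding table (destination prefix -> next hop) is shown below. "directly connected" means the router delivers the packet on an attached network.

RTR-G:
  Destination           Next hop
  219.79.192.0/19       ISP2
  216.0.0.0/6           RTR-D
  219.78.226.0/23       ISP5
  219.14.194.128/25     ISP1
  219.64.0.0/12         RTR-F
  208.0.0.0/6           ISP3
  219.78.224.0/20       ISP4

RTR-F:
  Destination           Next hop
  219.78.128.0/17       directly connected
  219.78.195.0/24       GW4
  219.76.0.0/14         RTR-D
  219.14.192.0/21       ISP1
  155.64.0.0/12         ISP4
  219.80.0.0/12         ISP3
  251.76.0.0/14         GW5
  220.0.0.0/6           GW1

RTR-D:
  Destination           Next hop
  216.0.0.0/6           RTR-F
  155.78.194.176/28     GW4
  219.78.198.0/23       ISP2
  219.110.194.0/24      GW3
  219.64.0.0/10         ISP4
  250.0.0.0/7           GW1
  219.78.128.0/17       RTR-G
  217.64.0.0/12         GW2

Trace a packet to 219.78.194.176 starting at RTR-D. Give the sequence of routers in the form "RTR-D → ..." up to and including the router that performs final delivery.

RTR-D → RTR-G → RTR-F

At RTR-D: longest match for 219.78.194.176 is 219.78.128.0/17 -> RTR-G
At RTR-G: longest match for 219.78.194.176 is 219.64.0.0/12 -> RTR-F
At RTR-F: longest match for 219.78.194.176 is 219.78.128.0/17 -> directly connected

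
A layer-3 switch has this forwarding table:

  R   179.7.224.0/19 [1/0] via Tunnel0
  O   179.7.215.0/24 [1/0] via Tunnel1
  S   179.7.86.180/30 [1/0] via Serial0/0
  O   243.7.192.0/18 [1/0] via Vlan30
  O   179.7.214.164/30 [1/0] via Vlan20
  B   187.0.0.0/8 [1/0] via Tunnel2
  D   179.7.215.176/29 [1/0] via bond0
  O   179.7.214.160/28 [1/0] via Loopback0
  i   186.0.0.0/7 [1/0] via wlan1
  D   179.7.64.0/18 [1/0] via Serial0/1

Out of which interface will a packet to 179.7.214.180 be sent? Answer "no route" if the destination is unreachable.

no route

No entry's prefix contains 179.7.214.180; there is no default route.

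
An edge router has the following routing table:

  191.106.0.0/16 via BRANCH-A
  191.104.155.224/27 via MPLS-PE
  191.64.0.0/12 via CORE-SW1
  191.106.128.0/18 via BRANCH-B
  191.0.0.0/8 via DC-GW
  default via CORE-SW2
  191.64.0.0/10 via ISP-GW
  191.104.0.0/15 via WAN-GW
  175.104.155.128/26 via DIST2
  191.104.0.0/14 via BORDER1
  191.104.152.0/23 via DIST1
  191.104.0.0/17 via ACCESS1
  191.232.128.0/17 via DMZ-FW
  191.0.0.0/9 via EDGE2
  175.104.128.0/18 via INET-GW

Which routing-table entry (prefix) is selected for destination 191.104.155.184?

191.104.0.0/15

Entries matching 191.104.155.184:
  0.0.0.0/0 (default, matches everything)
  191.0.0.0/8 (191.0.0.0 - 191.255.255.255)
  191.0.0.0/9 (191.0.0.0 - 191.127.255.255)
  191.64.0.0/10 (191.64.0.0 - 191.127.255.255)
  191.104.0.0/14 (191.104.0.0 - 191.107.255.255)
  191.104.0.0/15 (191.104.0.0 - 191.105.255.255)
Most specific is 191.104.0.0/15.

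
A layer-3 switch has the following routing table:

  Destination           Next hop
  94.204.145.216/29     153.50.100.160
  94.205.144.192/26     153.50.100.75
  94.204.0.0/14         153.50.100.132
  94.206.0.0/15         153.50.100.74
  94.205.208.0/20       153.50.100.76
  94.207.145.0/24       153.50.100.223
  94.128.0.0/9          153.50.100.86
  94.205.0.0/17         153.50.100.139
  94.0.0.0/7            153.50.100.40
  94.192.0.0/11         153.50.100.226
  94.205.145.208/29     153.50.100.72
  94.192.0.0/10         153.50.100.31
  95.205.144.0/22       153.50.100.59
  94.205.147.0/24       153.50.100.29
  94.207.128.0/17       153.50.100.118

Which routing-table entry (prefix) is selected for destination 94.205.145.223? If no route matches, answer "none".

94.204.0.0/14

Entries matching 94.205.145.223:
  94.0.0.0/7 (94.0.0.0 - 95.255.255.255)
  94.128.0.0/9 (94.128.0.0 - 94.255.255.255)
  94.192.0.0/10 (94.192.0.0 - 94.255.255.255)
  94.192.0.0/11 (94.192.0.0 - 94.223.255.255)
  94.204.0.0/14 (94.204.0.0 - 94.207.255.255)
Most specific is 94.204.0.0/14.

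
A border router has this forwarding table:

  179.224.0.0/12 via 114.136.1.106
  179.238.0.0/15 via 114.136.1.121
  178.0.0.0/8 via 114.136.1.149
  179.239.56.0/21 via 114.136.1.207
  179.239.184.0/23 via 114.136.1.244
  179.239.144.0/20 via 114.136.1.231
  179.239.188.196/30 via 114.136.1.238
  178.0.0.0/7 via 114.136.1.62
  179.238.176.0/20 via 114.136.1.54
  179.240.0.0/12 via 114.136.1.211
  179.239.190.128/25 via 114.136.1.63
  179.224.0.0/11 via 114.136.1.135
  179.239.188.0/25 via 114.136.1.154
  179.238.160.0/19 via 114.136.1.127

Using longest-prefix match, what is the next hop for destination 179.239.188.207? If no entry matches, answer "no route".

114.136.1.121

Routes whose prefix contains 179.239.188.207:
  178.0.0.0/7 (178.0.0.0 - 179.255.255.255) -> 114.136.1.62
  179.224.0.0/11 (179.224.0.0 - 179.255.255.255) -> 114.136.1.135
  179.224.0.0/12 (179.224.0.0 - 179.239.255.255) -> 114.136.1.106
  179.238.0.0/15 (179.238.0.0 - 179.239.255.255) -> 114.136.1.121
More-specific entries that do NOT match:
  179.239.188.196/30 (179.239.188.196 - 179.239.188.199) does not contain 179.239.188.207
  179.239.190.128/25 (179.239.190.128 - 179.239.190.255) does not contain 179.239.188.207
  179.239.188.0/25 (179.239.188.0 - 179.239.188.127) does not contain 179.239.188.207
  179.239.184.0/23 (179.239.184.0 - 179.239.185.255) does not contain 179.239.188.207
  179.239.56.0/21 (179.239.56.0 - 179.239.63.255) does not contain 179.239.188.207
  179.239.144.0/20 (179.239.144.0 - 179.239.159.255) does not contain 179.239.188.207
  179.238.176.0/20 (179.238.176.0 - 179.238.191.255) does not contain 179.239.188.207
  179.238.160.0/19 (179.238.160.0 - 179.238.191.255) does not contain 179.239.188.207
Longest matching prefix is /15 -> next hop 114.136.1.121.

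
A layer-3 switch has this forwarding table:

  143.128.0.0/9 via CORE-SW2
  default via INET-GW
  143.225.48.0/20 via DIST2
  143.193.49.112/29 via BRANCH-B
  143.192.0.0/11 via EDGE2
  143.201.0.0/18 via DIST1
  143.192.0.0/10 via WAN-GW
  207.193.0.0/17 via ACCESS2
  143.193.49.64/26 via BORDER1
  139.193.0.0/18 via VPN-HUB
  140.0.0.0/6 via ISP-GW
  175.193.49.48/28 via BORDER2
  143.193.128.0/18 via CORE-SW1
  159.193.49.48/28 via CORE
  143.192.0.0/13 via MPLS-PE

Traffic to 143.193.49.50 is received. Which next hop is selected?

MPLS-PE

Routes whose prefix contains 143.193.49.50:
  0.0.0.0/0 (default, matches everything) -> INET-GW
  140.0.0.0/6 (140.0.0.0 - 143.255.255.255) -> ISP-GW
  143.128.0.0/9 (143.128.0.0 - 143.255.255.255) -> CORE-SW2
  143.192.0.0/10 (143.192.0.0 - 143.255.255.255) -> WAN-GW
  143.192.0.0/11 (143.192.0.0 - 143.223.255.255) -> EDGE2
  143.192.0.0/13 (143.192.0.0 - 143.199.255.255) -> MPLS-PE
More-specific entries that do NOT match:
  143.193.49.112/29 (143.193.49.112 - 143.193.49.119) does not contain 143.193.49.50
  175.193.49.48/28 (175.193.49.48 - 175.193.49.63) does not contain 143.193.49.50
  159.193.49.48/28 (159.193.49.48 - 159.193.49.63) does not contain 143.193.49.50
  143.193.49.64/26 (143.193.49.64 - 143.193.49.127) does not contain 143.193.49.50
  143.225.48.0/20 (143.225.48.0 - 143.225.63.255) does not contain 143.193.49.50
  143.201.0.0/18 (143.201.0.0 - 143.201.63.255) does not contain 143.193.49.50
  139.193.0.0/18 (139.193.0.0 - 139.193.63.255) does not contain 143.193.49.50
  143.193.128.0/18 (143.193.128.0 - 143.193.191.255) does not contain 143.193.49.50
  207.193.0.0/17 (207.193.0.0 - 207.193.127.255) does not contain 143.193.49.50
Longest matching prefix is /13 -> next hop MPLS-PE.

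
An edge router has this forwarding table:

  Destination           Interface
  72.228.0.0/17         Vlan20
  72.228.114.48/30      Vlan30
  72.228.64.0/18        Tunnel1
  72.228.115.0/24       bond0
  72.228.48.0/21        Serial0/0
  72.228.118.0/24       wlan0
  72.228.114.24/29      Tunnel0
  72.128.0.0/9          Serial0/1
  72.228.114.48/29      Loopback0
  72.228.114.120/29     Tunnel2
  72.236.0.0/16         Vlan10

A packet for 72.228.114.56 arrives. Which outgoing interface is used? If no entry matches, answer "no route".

Tunnel1

Routes whose prefix contains 72.228.114.56:
  72.128.0.0/9 (72.128.0.0 - 72.255.255.255) -> Serial0/1
  72.228.0.0/17 (72.228.0.0 - 72.228.127.255) -> Vlan20
  72.228.64.0/18 (72.228.64.0 - 72.228.127.255) -> Tunnel1
More-specific entries that do NOT match:
  72.228.114.48/30 (72.228.114.48 - 72.228.114.51) does not contain 72.228.114.56
  72.228.114.24/29 (72.228.114.24 - 72.228.114.31) does not contain 72.228.114.56
  72.228.114.48/29 (72.228.114.48 - 72.228.114.55) does not contain 72.228.114.56
  72.228.114.120/29 (72.228.114.120 - 72.228.114.127) does not contain 72.228.114.56
  72.228.115.0/24 (72.228.115.0 - 72.228.115.255) does not contain 72.228.114.56
  72.228.118.0/24 (72.228.118.0 - 72.228.118.255) does not contain 72.228.114.56
  72.228.48.0/21 (72.228.48.0 - 72.228.55.255) does not contain 72.228.114.56
Longest matching prefix is /18 -> interface Tunnel1.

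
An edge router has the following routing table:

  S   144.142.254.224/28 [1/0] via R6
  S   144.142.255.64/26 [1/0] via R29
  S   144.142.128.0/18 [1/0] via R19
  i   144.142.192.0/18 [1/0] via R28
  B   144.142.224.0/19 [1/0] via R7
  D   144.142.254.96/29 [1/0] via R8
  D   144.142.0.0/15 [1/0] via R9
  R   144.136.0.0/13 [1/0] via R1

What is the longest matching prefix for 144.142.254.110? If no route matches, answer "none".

Entries matching 144.142.254.110:
  144.136.0.0/13 (144.136.0.0 - 144.143.255.255)
  144.142.0.0/15 (144.142.0.0 - 144.143.255.255)
  144.142.192.0/18 (144.142.192.0 - 144.142.255.255)
  144.142.224.0/19 (144.142.224.0 - 144.142.255.255)
Most specific is 144.142.224.0/19.

144.142.224.0/19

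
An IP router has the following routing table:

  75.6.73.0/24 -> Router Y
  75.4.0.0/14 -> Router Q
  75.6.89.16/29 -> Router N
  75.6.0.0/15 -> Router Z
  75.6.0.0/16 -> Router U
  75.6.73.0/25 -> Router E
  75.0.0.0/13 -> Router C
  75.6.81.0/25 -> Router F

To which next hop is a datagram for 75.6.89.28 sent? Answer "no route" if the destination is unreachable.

Routes whose prefix contains 75.6.89.28:
  75.0.0.0/13 (75.0.0.0 - 75.7.255.255) -> Router C
  75.4.0.0/14 (75.4.0.0 - 75.7.255.255) -> Router Q
  75.6.0.0/15 (75.6.0.0 - 75.7.255.255) -> Router Z
  75.6.0.0/16 (75.6.0.0 - 75.6.255.255) -> Router U
More-specific entries that do NOT match:
  75.6.89.16/29 (75.6.89.16 - 75.6.89.23) does not contain 75.6.89.28
  75.6.73.0/25 (75.6.73.0 - 75.6.73.127) does not contain 75.6.89.28
  75.6.81.0/25 (75.6.81.0 - 75.6.81.127) does not contain 75.6.89.28
  75.6.73.0/24 (75.6.73.0 - 75.6.73.255) does not contain 75.6.89.28
Longest matching prefix is /16 -> next hop Router U.

Router U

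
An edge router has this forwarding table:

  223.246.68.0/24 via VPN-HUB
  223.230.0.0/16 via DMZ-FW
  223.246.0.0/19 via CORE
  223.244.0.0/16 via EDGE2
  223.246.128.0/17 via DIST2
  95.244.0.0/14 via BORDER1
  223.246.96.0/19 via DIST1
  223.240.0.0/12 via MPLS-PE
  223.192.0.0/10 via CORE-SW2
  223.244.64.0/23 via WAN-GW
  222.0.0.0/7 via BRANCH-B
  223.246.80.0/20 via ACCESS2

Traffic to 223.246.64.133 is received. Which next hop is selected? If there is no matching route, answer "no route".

Routes whose prefix contains 223.246.64.133:
  222.0.0.0/7 (222.0.0.0 - 223.255.255.255) -> BRANCH-B
  223.192.0.0/10 (223.192.0.0 - 223.255.255.255) -> CORE-SW2
  223.240.0.0/12 (223.240.0.0 - 223.255.255.255) -> MPLS-PE
More-specific entries that do NOT match:
  223.246.68.0/24 (223.246.68.0 - 223.246.68.255) does not contain 223.246.64.133
  223.244.64.0/23 (223.244.64.0 - 223.244.65.255) does not contain 223.246.64.133
  223.246.80.0/20 (223.246.80.0 - 223.246.95.255) does not contain 223.246.64.133
  223.246.0.0/19 (223.246.0.0 - 223.246.31.255) does not contain 223.246.64.133
  223.246.96.0/19 (223.246.96.0 - 223.246.127.255) does not contain 223.246.64.133
  223.246.128.0/17 (223.246.128.0 - 223.246.255.255) does not contain 223.246.64.133
  223.230.0.0/16 (223.230.0.0 - 223.230.255.255) does not contain 223.246.64.133
  223.244.0.0/16 (223.244.0.0 - 223.244.255.255) does not contain 223.246.64.133
  95.244.0.0/14 (95.244.0.0 - 95.247.255.255) does not contain 223.246.64.133
Longest matching prefix is /12 -> next hop MPLS-PE.

MPLS-PE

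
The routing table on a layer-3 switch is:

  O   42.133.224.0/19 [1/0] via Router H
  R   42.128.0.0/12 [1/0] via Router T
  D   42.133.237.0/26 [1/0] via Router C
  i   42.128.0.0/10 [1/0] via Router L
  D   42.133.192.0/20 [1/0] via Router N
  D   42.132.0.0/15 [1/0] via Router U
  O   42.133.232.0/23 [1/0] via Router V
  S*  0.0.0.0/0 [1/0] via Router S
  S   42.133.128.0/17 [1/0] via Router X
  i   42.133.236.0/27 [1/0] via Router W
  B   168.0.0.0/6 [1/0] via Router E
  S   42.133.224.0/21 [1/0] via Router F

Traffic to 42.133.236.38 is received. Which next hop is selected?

Routes whose prefix contains 42.133.236.38:
  0.0.0.0/0 (default, matches everything) -> Router S
  42.128.0.0/10 (42.128.0.0 - 42.191.255.255) -> Router L
  42.128.0.0/12 (42.128.0.0 - 42.143.255.255) -> Router T
  42.132.0.0/15 (42.132.0.0 - 42.133.255.255) -> Router U
  42.133.128.0/17 (42.133.128.0 - 42.133.255.255) -> Router X
  42.133.224.0/19 (42.133.224.0 - 42.133.255.255) -> Router H
More-specific entries that do NOT match:
  42.133.236.0/27 (42.133.236.0 - 42.133.236.31) does not contain 42.133.236.38
  42.133.237.0/26 (42.133.237.0 - 42.133.237.63) does not contain 42.133.236.38
  42.133.232.0/23 (42.133.232.0 - 42.133.233.255) does not contain 42.133.236.38
  42.133.224.0/21 (42.133.224.0 - 42.133.231.255) does not contain 42.133.236.38
  42.133.192.0/20 (42.133.192.0 - 42.133.207.255) does not contain 42.133.236.38
Longest matching prefix is /19 -> next hop Router H.

Router H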